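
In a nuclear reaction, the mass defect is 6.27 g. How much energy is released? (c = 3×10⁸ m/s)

Convert mass defect: Δm = 6.27 g = 0.00627 kg
E = Δm·c² = 0.00627 × (3×10⁸)²
= 0.00627 × 9×10¹⁶ = 5.643×10¹⁴ J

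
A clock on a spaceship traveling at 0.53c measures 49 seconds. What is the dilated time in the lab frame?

Proper time Δt₀ = 49 seconds
γ = 1/√(1 - 0.53²) = 1.1792
Δt = γΔt₀ = 1.1792 × 49 = 57.78 seconds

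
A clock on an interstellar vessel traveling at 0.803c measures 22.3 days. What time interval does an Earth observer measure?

Proper time Δt₀ = 22.3 days
γ = 1/√(1 - 0.803²) = 1.678
Δt = γΔt₀ = 1.678 × 22.3 = 37.42 days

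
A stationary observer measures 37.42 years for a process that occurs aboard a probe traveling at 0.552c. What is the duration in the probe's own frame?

Dilated time Δt = 37.42 years
γ = 1/√(1 - 0.552²) = 1.1993
Δt₀ = Δt/γ = 37.42/1.1993 = 31.20 years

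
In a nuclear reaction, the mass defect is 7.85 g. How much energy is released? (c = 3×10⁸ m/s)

Convert mass defect: Δm = 7.85 g = 0.00785 kg
E = Δm·c² = 0.00785 × (3×10⁸)²
= 0.00785 × 9×10¹⁶ = 7.065×10¹⁴ J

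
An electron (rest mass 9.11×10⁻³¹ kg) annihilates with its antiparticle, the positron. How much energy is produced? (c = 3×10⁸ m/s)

Both particles have the same rest mass, so total mass = 2m
E = 2m·c² = 2 × 9.11×10⁻³¹ × (3×10⁸)²
= 2 × 9.11×10⁻³¹ × 9×10¹⁶
= 1.640×10⁻¹³ J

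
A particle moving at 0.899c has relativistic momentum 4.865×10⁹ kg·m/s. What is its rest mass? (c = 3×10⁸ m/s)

γ = 1/√(1 - 0.899²) = 2.2834
v = 0.899 × 3×10⁸ = 2.697×10⁸ m/s
m = p/(γv) = 4.865×10⁹/(2.2834 × 2.697×10⁸) = 7.900 kg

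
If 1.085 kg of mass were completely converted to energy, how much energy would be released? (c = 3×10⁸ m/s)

Using E = mc²:
c² = (3×10⁸)² = 9×10¹⁶ m²/s²
E = 1.085 × 9×10¹⁶ = 9.765×10¹⁶ J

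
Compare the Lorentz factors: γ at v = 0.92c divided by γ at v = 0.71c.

γ₁ = 1/√(1 - 0.92²) = 2.552
γ₂ = 1/√(1 - 0.71²) = 1.420
γ₁/γ₂ = 2.552/1.420 = 1.797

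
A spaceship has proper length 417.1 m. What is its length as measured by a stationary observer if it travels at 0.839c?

Proper length L₀ = 417.1 m
γ = 1/√(1 - 0.839²) = 1.8378
L = L₀/γ = 417.1/1.8378 = 227.0 m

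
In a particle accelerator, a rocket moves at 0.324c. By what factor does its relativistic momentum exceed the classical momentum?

p_rel = γmv, p_class = mv
Ratio = γ = 1/√(1 - 0.324²)
= 1/√(0.895024) = 1.057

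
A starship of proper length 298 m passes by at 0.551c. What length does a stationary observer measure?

Proper length L₀ = 298 m
γ = 1/√(1 - 0.551²) = 1.198
L = L₀/γ = 298/1.198 = 248.7 m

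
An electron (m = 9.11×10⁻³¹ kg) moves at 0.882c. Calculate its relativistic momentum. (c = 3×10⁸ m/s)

γ = 1/√(1 - 0.882²) = 2.122
v = 0.882 × 3×10⁸ = 2.646×10⁸ m/s
p = γmv = 2.122 × 9.11×10⁻³¹ × 2.646×10⁸ = 5.115×10⁻²² kg·m/s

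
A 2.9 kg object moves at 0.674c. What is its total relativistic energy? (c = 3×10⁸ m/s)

γ = 1/√(1 - 0.674²) = 1.3537
mc² = 2.9 × (3×10⁸)² = 2.610×10¹⁷ J
E = γmc² = 1.3537 × 2.610×10¹⁷ = 3.533×10¹⁷ J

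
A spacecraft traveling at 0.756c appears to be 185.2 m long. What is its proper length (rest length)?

Contracted length L = 185.2 m
γ = 1/√(1 - 0.756²) = 1.5277
L₀ = γL = 1.5277 × 185.2 = 282.9 m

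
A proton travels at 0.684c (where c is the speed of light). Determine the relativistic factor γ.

v/c = 0.684, so (v/c)² = 0.467856
1 - (v/c)² = 0.532144
γ = 1/√(0.532144) = 1.371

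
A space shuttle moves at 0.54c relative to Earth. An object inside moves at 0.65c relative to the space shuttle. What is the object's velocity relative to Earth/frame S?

u = (u' + v)/(1 + u'v/c²)
Numerator: 0.65 + 0.54 = 1.19
Denominator: 1 + 0.351 = 1.351
u = 1.19/1.351 = 0.8808c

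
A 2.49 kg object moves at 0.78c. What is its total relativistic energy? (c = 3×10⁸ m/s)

γ = 1/√(1 - 0.78²) = 1.598
mc² = 2.49 × (3×10⁸)² = 2.241×10¹⁷ J
E = γmc² = 1.598 × 2.241×10¹⁷ = 3.581×10¹⁷ J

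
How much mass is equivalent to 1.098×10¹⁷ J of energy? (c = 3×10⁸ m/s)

From E = mc², we get m = E/c²
c² = (3×10⁸)² = 9×10¹⁶ m²/s²
m = 1.098×10¹⁷ / 9×10¹⁶ = 1.220 kg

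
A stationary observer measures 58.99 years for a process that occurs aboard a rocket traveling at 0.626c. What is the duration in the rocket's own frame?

Dilated time Δt = 58.99 years
γ = 1/√(1 - 0.626²) = 1.2823
Δt₀ = Δt/γ = 58.99/1.2823 = 46.00 years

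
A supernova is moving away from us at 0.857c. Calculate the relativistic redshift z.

β = 0.857
(1+β)/(1-β) = 1.857/0.143 = 12.99
√(12.99) = 3.604
z = 3.604 - 1 = 2.604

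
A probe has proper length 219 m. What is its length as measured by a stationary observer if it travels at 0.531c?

Proper length L₀ = 219 m
γ = 1/√(1 - 0.531²) = 1.180
L = L₀/γ = 219/1.180 = 185.6 m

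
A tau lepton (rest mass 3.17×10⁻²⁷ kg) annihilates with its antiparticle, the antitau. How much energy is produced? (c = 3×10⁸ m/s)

Both particles have the same rest mass, so total mass = 2m
E = 2m·c² = 2 × 3.17×10⁻²⁷ × (3×10⁸)²
= 2 × 3.17×10⁻²⁷ × 9×10¹⁶
= 5.706×10⁻¹⁰ J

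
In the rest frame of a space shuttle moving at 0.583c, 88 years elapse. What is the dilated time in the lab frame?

Proper time Δt₀ = 88 years
γ = 1/√(1 - 0.583²) = 1.231
Δt = γΔt₀ = 1.231 × 88 = 108.3 years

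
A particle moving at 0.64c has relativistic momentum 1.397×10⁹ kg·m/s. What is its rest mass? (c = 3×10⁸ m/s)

γ = 1/√(1 - 0.64²) = 1.3014
v = 0.64 × 3×10⁸ = 1.920×10⁸ m/s
m = p/(γv) = 1.397×10⁹/(1.3014 × 1.920×10⁸) = 5.591 kg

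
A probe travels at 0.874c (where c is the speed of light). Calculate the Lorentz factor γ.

v/c = 0.874, so (v/c)² = 0.763876
1 - (v/c)² = 0.236124
γ = 1/√(0.236124) = 2.058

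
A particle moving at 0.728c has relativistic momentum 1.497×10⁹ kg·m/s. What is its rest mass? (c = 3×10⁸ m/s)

γ = 1/√(1 - 0.728²) = 1.4586
v = 0.728 × 3×10⁸ = 2.184×10⁸ m/s
m = p/(γv) = 1.497×10⁹/(1.4586 × 2.184×10⁸) = 4.699 kg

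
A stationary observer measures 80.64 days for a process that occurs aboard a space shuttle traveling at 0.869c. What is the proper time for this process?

Dilated time Δt = 80.64 days
γ = 1/√(1 - 0.869²) = 2.021
Δt₀ = Δt/γ = 80.64/2.021 = 39.90 days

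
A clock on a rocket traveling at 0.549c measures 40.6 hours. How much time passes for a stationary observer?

Proper time Δt₀ = 40.6 hours
γ = 1/√(1 - 0.549²) = 1.1964
Δt = γΔt₀ = 1.1964 × 40.6 = 48.57 hours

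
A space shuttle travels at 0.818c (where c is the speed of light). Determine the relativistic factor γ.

v/c = 0.818, so (v/c)² = 0.669124
1 - (v/c)² = 0.330876
γ = 1/√(0.330876) = 1.738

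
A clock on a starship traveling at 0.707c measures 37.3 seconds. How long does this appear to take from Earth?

Proper time Δt₀ = 37.3 seconds
γ = 1/√(1 - 0.707²) = 1.414
Δt = γΔt₀ = 1.414 × 37.3 = 52.74 seconds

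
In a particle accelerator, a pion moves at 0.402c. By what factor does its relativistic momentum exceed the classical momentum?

p_rel = γmv, p_class = mv
Ratio = γ = 1/√(1 - 0.402²)
= 1/√(0.838396) = 1.092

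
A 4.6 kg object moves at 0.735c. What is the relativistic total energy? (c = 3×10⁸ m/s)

γ = 1/√(1 - 0.735²) = 1.4748
mc² = 4.6 × (3×10⁸)² = 4.140×10¹⁷ J
E = γmc² = 1.4748 × 4.140×10¹⁷ = 6.106×10¹⁷ J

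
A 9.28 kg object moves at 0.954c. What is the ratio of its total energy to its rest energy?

E = γmc², E₀ = mc²
E/E₀ = γ = 1/√(1 - 0.954²) = 3.335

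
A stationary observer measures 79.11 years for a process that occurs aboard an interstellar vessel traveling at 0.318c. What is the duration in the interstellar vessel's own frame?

Dilated time Δt = 79.11 years
γ = 1/√(1 - 0.318²) = 1.0548
Δt₀ = Δt/γ = 79.11/1.0548 = 75.00 years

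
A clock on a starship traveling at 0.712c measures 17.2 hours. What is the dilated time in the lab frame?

Proper time Δt₀ = 17.2 hours
γ = 1/√(1 - 0.712²) = 1.42414
Δt = γΔt₀ = 1.42414 × 17.2 = 24.50 hours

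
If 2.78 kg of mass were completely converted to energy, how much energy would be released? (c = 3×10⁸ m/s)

Using E = mc²:
c² = (3×10⁸)² = 9×10¹⁶ m²/s²
E = 2.78 × 9×10¹⁶ = 2.502×10¹⁷ J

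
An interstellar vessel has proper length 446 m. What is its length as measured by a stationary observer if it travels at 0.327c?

Proper length L₀ = 446 m
γ = 1/√(1 - 0.327²) = 1.0582
L = L₀/γ = 446/1.0582 = 421.5 m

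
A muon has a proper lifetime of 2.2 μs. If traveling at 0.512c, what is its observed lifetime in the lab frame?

Proper lifetime τ₀ = 2.2 μs
γ = 1/√(1 - 0.512²) = 1.164
τ = γτ₀ = 1.164 × 2.2 μs = 2.561 μs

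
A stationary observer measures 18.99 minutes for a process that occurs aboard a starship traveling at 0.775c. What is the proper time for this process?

Dilated time Δt = 18.99 minutes
γ = 1/√(1 - 0.775²) = 1.582
Δt₀ = Δt/γ = 18.99/1.582 = 12.00 minutes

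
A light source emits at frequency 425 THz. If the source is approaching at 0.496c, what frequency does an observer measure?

β = v/c = 0.496
(1+β)/(1-β) = 1.496/0.504 = 2.9683
Doppler factor = √(2.9683) = 1.7229
f_obs = 425 × 1.7229 = 732.2 THz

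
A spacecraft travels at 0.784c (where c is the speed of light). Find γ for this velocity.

v/c = 0.784, so (v/c)² = 0.614656
1 - (v/c)² = 0.385344
γ = 1/√(0.385344) = 1.611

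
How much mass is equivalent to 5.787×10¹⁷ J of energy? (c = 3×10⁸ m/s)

From E = mc², we get m = E/c²
c² = (3×10⁸)² = 9×10¹⁶ m²/s²
m = 5.787×10¹⁷ / 9×10¹⁶ = 6.430 kg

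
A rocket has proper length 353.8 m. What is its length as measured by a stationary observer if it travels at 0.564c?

Proper length L₀ = 353.8 m
γ = 1/√(1 - 0.564²) = 1.211
L = L₀/γ = 353.8/1.211 = 292.2 m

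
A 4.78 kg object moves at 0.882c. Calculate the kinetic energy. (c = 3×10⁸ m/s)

γ = 1/√(1 - 0.882²) = 2.122
γ - 1 = 1.122
KE = (γ-1)mc² = 1.122 × 4.78 × (3×10⁸)² = 4.827×10¹⁷ J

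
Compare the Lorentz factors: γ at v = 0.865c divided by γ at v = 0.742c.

γ₁ = 1/√(1 - 0.865²) = 1.993
γ₂ = 1/√(1 - 0.742²) = 1.492
γ₁/γ₂ = 1.993/1.492 = 1.336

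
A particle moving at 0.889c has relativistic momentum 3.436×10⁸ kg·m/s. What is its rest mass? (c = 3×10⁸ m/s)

γ = 1/√(1 - 0.889²) = 2.184
v = 0.889 × 3×10⁸ = 2.667×10⁸ m/s
m = p/(γv) = 3.436×10⁸/(2.184 × 2.667×10⁸) = 0.5899 kg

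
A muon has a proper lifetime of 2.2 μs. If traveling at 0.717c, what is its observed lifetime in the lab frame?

Proper lifetime τ₀ = 2.2 μs
γ = 1/√(1 - 0.717²) = 1.4346
τ = γτ₀ = 1.4346 × 2.2 μs = 3.156 μs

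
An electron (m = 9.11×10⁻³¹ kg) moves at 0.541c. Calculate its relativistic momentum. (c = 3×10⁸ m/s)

γ = 1/√(1 - 0.541²) = 1.189
v = 0.541 × 3×10⁸ = 1.623×10⁸ m/s
p = γmv = 1.189 × 9.11×10⁻³¹ × 1.623×10⁸ = 1.758×10⁻²² kg·m/s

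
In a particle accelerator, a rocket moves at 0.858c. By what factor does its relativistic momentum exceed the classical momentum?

p_rel = γmv, p_class = mv
Ratio = γ = 1/√(1 - 0.858²)
= 1/√(0.263836) = 1.947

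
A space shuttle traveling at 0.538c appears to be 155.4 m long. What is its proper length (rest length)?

Contracted length L = 155.4 m
γ = 1/√(1 - 0.538²) = 1.1863
L₀ = γL = 1.1863 × 155.4 = 184.4 m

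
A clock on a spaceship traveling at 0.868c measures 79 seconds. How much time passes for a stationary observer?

Proper time Δt₀ = 79 seconds
γ = 1/√(1 - 0.868²) = 2.014
Δt = γΔt₀ = 2.014 × 79 = 159.1 seconds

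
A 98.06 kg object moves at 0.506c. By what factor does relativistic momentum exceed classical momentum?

p_rel = γmv, p_class = mv
Ratio = γ = 1/√(1 - 0.506²) = 1.159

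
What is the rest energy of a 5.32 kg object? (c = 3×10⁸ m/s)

c² = (3×10⁸)² = 9.000×10¹⁶ m²/s²
E₀ = mc² = 5.32 × 9.000×10¹⁶ = 4.788×10¹⁷ J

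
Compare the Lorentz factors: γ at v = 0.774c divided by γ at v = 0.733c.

γ₁ = 1/√(1 - 0.774²) = 1.579
γ₂ = 1/√(1 - 0.733²) = 1.470
γ₁/γ₂ = 1.579/1.470 = 1.074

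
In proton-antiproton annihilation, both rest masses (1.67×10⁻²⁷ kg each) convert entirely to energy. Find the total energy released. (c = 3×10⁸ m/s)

Both particles have the same rest mass, so total mass = 2m
E = 2m·c² = 2 × 1.67×10⁻²⁷ × (3×10⁸)²
= 2 × 1.67×10⁻²⁷ × 9×10¹⁶
= 3.006×10⁻¹⁰ J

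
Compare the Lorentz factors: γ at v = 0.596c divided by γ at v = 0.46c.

γ₁ = 1/√(1 - 0.596²) = 1.245
γ₂ = 1/√(1 - 0.46²) = 1.126
γ₁/γ₂ = 1.245/1.126 = 1.106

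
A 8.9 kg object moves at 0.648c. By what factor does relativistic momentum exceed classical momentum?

p_rel = γmv, p_class = mv
Ratio = γ = 1/√(1 - 0.648²) = 1.313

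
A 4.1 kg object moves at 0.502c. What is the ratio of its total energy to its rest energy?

E = γmc², E₀ = mc²
E/E₀ = γ = 1/√(1 - 0.502²) = 1.156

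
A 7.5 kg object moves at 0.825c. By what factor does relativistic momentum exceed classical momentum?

p_rel = γmv, p_class = mv
Ratio = γ = 1/√(1 - 0.825²) = 1.769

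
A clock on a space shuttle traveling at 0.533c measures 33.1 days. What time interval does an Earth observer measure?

Proper time Δt₀ = 33.1 days
γ = 1/√(1 - 0.533²) = 1.182
Δt = γΔt₀ = 1.182 × 33.1 = 39.12 days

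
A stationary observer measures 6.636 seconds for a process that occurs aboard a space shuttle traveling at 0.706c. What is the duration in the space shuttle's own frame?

Dilated time Δt = 6.636 seconds
γ = 1/√(1 - 0.706²) = 1.412
Δt₀ = Δt/γ = 6.636/1.412 = 4.700 seconds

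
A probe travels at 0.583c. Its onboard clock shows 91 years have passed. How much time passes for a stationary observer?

Proper time Δt₀ = 91 years
γ = 1/√(1 - 0.583²) = 1.231
Δt = γΔt₀ = 1.231 × 91 = 112.0 years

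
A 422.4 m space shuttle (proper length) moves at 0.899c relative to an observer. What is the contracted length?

Proper length L₀ = 422.4 m
γ = 1/√(1 - 0.899²) = 2.283
L = L₀/γ = 422.4/2.283 = 185.0 m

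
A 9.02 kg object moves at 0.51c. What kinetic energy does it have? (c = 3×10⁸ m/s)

γ = 1/√(1 - 0.51²) = 1.1626
γ - 1 = 0.1626
KE = (γ-1)mc² = 0.1626 × 9.02 × (3×10⁸)² = 1.320×10¹⁷ J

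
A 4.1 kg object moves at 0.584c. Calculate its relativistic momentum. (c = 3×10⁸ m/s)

γ = 1/√(1 - 0.584²) = 1.2319
v = 0.584 × 3×10⁸ = 1.752×10⁸ m/s
p = γmv = 1.2319 × 4.1 × 1.752×10⁸ = 8.849×10⁸ kg·m/s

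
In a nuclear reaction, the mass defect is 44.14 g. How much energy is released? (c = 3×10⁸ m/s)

Convert mass defect: Δm = 44.14 g = 0.04414 kg
E = Δm·c² = 0.04414 × (3×10⁸)²
= 0.04414 × 9×10¹⁶ = 3.973×10¹⁵ J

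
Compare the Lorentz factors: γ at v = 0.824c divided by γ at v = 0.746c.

γ₁ = 1/√(1 - 0.824²) = 1.765
γ₂ = 1/√(1 - 0.746²) = 1.502
γ₁/γ₂ = 1.765/1.502 = 1.175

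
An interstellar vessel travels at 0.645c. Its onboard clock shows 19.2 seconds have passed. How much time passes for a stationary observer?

Proper time Δt₀ = 19.2 seconds
γ = 1/√(1 - 0.645²) = 1.30859
Δt = γΔt₀ = 1.30859 × 19.2 = 25.12 seconds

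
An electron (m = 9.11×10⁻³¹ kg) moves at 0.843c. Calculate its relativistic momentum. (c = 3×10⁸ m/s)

γ = 1/√(1 - 0.843²) = 1.859
v = 0.843 × 3×10⁸ = 2.529×10⁸ m/s
p = γmv = 1.859 × 9.11×10⁻³¹ × 2.529×10⁸ = 4.283×10⁻²² kg·m/s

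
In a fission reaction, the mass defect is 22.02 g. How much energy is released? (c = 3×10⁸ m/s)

Convert mass defect: Δm = 22.02 g = 0.02202 kg
E = Δm·c² = 0.02202 × (3×10⁸)²
= 0.02202 × 9×10¹⁶ = 1.982×10¹⁵ J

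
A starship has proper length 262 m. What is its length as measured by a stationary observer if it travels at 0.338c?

Proper length L₀ = 262 m
γ = 1/√(1 - 0.338²) = 1.0625
L = L₀/γ = 262/1.0625 = 246.6 m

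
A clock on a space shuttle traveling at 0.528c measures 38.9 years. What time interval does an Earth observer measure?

Proper time Δt₀ = 38.9 years
γ = 1/√(1 - 0.528²) = 1.17752
Δt = γΔt₀ = 1.17752 × 38.9 = 45.81 years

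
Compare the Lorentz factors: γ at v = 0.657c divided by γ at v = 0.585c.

γ₁ = 1/√(1 - 0.657²) = 1.3265
γ₂ = 1/√(1 - 0.585²) = 1.2330
γ₁/γ₂ = 1.3265/1.2330 = 1.076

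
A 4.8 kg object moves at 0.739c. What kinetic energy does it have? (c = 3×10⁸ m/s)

γ = 1/√(1 - 0.739²) = 1.4843
γ - 1 = 0.4843
KE = (γ-1)mc² = 0.4843 × 4.8 × (3×10⁸)² = 2.092×10¹⁷ J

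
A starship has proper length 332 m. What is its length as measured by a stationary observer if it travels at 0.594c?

Proper length L₀ = 332 m
γ = 1/√(1 - 0.594²) = 1.243
L = L₀/γ = 332/1.243 = 267.1 m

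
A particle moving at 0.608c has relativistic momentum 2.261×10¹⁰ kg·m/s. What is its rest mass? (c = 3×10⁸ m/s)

γ = 1/√(1 - 0.608²) = 1.2595
v = 0.608 × 3×10⁸ = 1.824×10⁸ m/s
m = p/(γv) = 2.261×10¹⁰/(1.2595 × 1.824×10⁸) = 98.42 kg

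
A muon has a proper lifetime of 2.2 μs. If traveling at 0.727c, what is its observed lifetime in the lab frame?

Proper lifetime τ₀ = 2.2 μs
γ = 1/√(1 - 0.727²) = 1.4564
τ = γτ₀ = 1.4564 × 2.2 μs = 3.204 μs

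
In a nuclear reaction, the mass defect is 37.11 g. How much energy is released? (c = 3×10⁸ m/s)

Convert mass defect: Δm = 37.11 g = 0.03711 kg
E = Δm·c² = 0.03711 × (3×10⁸)²
= 0.03711 × 9×10¹⁶ = 3.340×10¹⁵ J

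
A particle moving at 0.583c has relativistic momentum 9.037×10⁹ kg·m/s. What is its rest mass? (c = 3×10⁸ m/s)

γ = 1/√(1 - 0.583²) = 1.2308
v = 0.583 × 3×10⁸ = 1.749×10⁸ m/s
m = p/(γv) = 9.037×10⁹/(1.2308 × 1.749×10⁸) = 41.98 kg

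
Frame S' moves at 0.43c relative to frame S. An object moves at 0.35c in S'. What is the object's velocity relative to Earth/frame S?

u = (u' + v)/(1 + u'v/c²)
Numerator: 0.35 + 0.43 = 0.78
Denominator: 1 + 0.1505 = 1.1505
u = 0.78/1.1505 = 0.6780c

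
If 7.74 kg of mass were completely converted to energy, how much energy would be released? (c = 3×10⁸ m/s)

Using E = mc²:
c² = (3×10⁸)² = 9×10¹⁶ m²/s²
E = 7.74 × 9×10¹⁶ = 6.966×10¹⁷ J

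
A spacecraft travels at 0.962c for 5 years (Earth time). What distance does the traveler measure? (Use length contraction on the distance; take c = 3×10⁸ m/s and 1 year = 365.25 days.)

Earth distance: d = v × t = 0.962c × 5 yr = 4.5538×10¹⁶ m
γ = 3.6623
d' = d/γ = 4.5538×10¹⁶/3.6623 = 1.243×10¹⁶ m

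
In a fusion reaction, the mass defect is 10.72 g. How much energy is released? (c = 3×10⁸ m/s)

Convert mass defect: Δm = 10.72 g = 0.01072 kg
E = Δm·c² = 0.01072 × (3×10⁸)²
= 0.01072 × 9×10¹⁶ = 9.648×10¹⁴ J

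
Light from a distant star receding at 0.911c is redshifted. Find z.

β = 0.911
(1+β)/(1-β) = 1.911/0.089 = 21.47
√(21.47) = 4.634
z = 4.634 - 1 = 3.634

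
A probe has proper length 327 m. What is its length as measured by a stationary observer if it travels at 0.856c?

Proper length L₀ = 327 m
γ = 1/√(1 - 0.856²) = 1.934
L = L₀/γ = 327/1.934 = 169.1 m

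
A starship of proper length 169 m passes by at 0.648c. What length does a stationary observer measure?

Proper length L₀ = 169 m
γ = 1/√(1 - 0.648²) = 1.313
L = L₀/γ = 169/1.313 = 128.7 m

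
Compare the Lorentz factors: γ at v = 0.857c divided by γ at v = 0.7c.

γ₁ = 1/√(1 - 0.857²) = 1.941
γ₂ = 1/√(1 - 0.7²) = 1.400
γ₁/γ₂ = 1.941/1.400 = 1.386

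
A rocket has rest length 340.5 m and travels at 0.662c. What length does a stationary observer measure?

Proper length L₀ = 340.5 m
γ = 1/√(1 - 0.662²) = 1.334
L = L₀/γ = 340.5/1.334 = 255.2 m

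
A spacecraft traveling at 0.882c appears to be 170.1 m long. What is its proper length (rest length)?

Contracted length L = 170.1 m
γ = 1/√(1 - 0.882²) = 2.122
L₀ = γL = 2.122 × 170.1 = 361.0 m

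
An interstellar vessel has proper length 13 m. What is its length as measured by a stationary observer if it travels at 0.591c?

Proper length L₀ = 13 m
γ = 1/√(1 - 0.591²) = 1.2397
L = L₀/γ = 13/1.2397 = 10.49 m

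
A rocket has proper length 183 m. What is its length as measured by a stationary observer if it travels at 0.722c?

Proper length L₀ = 183 m
γ = 1/√(1 - 0.722²) = 1.445
L = L₀/γ = 183/1.445 = 126.6 m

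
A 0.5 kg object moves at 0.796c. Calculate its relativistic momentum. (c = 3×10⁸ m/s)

γ = 1/√(1 - 0.796²) = 1.6521
v = 0.796 × 3×10⁸ = 2.388×10⁸ m/s
p = γmv = 1.6521 × 0.5 × 2.388×10⁸ = 1.973×10⁸ kg·m/s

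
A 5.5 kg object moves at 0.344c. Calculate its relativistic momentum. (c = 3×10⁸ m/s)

γ = 1/√(1 - 0.344²) = 1.065
v = 0.344 × 3×10⁸ = 1.032×10⁸ m/s
p = γmv = 1.065 × 5.5 × 1.032×10⁸ = 6.045×10⁸ kg·m/s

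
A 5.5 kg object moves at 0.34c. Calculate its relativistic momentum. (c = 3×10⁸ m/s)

γ = 1/√(1 - 0.34²) = 1.0633
v = 0.34 × 3×10⁸ = 1.020×10⁸ m/s
p = γmv = 1.0633 × 5.5 × 1.020×10⁸ = 5.965×10⁸ kg·m/s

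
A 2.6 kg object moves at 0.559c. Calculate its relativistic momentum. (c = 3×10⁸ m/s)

γ = 1/√(1 - 0.559²) = 1.20603
v = 0.559 × 3×10⁸ = 1.677×10⁸ m/s
p = γmv = 1.20603 × 2.6 × 1.677×10⁸ = 5.259×10⁸ kg·m/s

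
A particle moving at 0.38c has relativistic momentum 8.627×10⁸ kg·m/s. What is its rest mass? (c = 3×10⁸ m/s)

γ = 1/√(1 - 0.38²) = 1.0811
v = 0.38 × 3×10⁸ = 1.140×10⁸ m/s
m = p/(γv) = 8.627×10⁸/(1.0811 × 1.140×10⁸) = 7.000 kg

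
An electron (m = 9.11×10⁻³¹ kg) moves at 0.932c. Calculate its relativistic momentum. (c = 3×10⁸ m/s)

γ = 1/√(1 - 0.932²) = 2.7589
v = 0.932 × 3×10⁸ = 2.796×10⁸ m/s
p = γmv = 2.7589 × 9.11×10⁻³¹ × 2.796×10⁸ = 7.027×10⁻²² kg·m/s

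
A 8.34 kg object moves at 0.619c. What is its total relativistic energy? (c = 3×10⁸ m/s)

γ = 1/√(1 - 0.619²) = 1.2733
mc² = 8.34 × (3×10⁸)² = 7.506×10¹⁷ J
E = γmc² = 1.2733 × 7.506×10¹⁷ = 9.557×10¹⁷ J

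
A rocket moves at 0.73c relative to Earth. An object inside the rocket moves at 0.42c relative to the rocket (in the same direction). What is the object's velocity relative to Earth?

u = (u' + v)/(1 + u'v/c²)
Numerator: 0.42 + 0.73 = 1.15
Denominator: 1 + 0.3066 = 1.3066
u = 1.15/1.3066 = 0.8801c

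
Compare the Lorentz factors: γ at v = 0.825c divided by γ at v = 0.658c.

γ₁ = 1/√(1 - 0.825²) = 1.769
γ₂ = 1/√(1 - 0.658²) = 1.328
γ₁/γ₂ = 1.769/1.328 = 1.332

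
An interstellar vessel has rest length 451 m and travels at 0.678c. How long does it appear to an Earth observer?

Proper length L₀ = 451 m
γ = 1/√(1 - 0.678²) = 1.3604
L = L₀/γ = 451/1.3604 = 331.5 m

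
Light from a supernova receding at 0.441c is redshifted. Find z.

β = 0.441
(1+β)/(1-β) = 1.441/0.559 = 2.578
√(2.578) = 1.6056
z = 1.6056 - 1 = 0.6056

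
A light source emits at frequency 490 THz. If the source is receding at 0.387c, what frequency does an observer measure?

β = v/c = 0.387
(1-β)/(1+β) = 0.613/1.387 = 0.4420
Doppler factor = √(0.4420) = 0.6648
f_obs = 490 × 0.6648 = 325.8 THz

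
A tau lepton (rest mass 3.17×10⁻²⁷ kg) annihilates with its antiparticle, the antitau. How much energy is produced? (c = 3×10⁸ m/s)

Both particles have the same rest mass, so total mass = 2m
E = 2m·c² = 2 × 3.17×10⁻²⁷ × (3×10⁸)²
= 2 × 3.17×10⁻²⁷ × 9×10¹⁶
= 5.706×10⁻¹⁰ J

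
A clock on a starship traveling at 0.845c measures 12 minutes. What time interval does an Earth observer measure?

Proper time Δt₀ = 12 minutes
γ = 1/√(1 - 0.845²) = 1.870
Δt = γΔt₀ = 1.870 × 12 = 22.44 minutes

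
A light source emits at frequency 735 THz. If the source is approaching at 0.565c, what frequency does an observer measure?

β = v/c = 0.565
(1+β)/(1-β) = 1.565/0.435 = 3.598
Doppler factor = √(3.598) = 1.897
f_obs = 735 × 1.897 = 1394 THz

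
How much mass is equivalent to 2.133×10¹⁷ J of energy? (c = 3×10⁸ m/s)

From E = mc², we get m = E/c²
c² = (3×10⁸)² = 9×10¹⁶ m²/s²
m = 2.133×10¹⁷ / 9×10¹⁶ = 2.370 kg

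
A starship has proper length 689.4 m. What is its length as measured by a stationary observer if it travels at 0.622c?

Proper length L₀ = 689.4 m
γ = 1/√(1 - 0.622²) = 1.2771
L = L₀/γ = 689.4/1.2771 = 539.8 m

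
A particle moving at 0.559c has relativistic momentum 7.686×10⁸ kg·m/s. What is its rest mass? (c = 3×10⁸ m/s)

γ = 1/√(1 - 0.559²) = 1.206
v = 0.559 × 3×10⁸ = 1.677×10⁸ m/s
m = p/(γv) = 7.686×10⁸/(1.206 × 1.677×10⁸) = 3.800 kg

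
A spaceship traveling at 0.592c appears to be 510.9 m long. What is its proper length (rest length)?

Contracted length L = 510.9 m
γ = 1/√(1 - 0.592²) = 1.2408
L₀ = γL = 1.2408 × 510.9 = 633.9 m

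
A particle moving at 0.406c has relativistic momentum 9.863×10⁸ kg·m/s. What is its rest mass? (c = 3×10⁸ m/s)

γ = 1/√(1 - 0.406²) = 1.09424
v = 0.406 × 3×10⁸ = 1.218×10⁸ m/s
m = p/(γv) = 9.863×10⁸/(1.09424 × 1.218×10⁸) = 7.400 kg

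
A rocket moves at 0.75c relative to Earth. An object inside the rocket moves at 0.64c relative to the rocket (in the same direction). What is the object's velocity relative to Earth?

u = (u' + v)/(1 + u'v/c²)
Numerator: 0.64 + 0.75 = 1.39
Denominator: 1 + 0.48 = 1.48
u = 1.39/1.48 = 0.9392c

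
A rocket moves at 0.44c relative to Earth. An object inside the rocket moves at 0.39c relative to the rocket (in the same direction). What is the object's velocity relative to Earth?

u = (u' + v)/(1 + u'v/c²)
Numerator: 0.39 + 0.44 = 0.83
Denominator: 1 + 0.1716 = 1.1716
u = 0.83/1.1716 = 0.7084c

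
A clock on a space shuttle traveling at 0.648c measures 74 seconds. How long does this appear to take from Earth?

Proper time Δt₀ = 74 seconds
γ = 1/√(1 - 0.648²) = 1.313
Δt = γΔt₀ = 1.313 × 74 = 97.16 seconds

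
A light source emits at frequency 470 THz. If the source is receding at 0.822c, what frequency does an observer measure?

β = v/c = 0.822
(1-β)/(1+β) = 0.178/1.822 = 0.09769
Doppler factor = √(0.09769) = 0.3126
f_obs = 470 × 0.3126 = 146.9 THz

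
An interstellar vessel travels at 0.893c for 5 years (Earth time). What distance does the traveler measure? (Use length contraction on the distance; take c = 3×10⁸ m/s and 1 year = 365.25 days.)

Earth distance: d = v × t = 0.893c × 5 yr = 4.227×10¹⁶ m
γ = 2.222
d' = d/γ = 4.227×10¹⁶/2.222 = 1.902×10¹⁶ m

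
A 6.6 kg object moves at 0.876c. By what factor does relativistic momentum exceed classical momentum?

p_rel = γmv, p_class = mv
Ratio = γ = 1/√(1 - 0.876²) = 2.073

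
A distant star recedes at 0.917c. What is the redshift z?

β = 0.917
(1+β)/(1-β) = 1.917/0.083 = 23.10
√(23.10) = 4.806
z = 4.806 - 1 = 3.806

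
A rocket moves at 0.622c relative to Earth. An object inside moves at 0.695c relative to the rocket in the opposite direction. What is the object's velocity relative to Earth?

Object's velocity in rocket frame is u' = -0.695c
u = (u' + v)/(1 + u'v/c²) = (v - 0.695)/(1 - 0.695·v/c²)
Numerator: 0.622 - 0.695 = -0.073
Denominator: 1 - 0.43229 = 0.56771
u = -0.073/0.56771 = -0.1286c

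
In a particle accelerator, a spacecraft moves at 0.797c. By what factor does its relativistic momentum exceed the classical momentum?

p_rel = γmv, p_class = mv
Ratio = γ = 1/√(1 - 0.797²)
= 1/√(0.364791) = 1.656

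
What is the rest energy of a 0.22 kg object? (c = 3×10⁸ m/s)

c² = (3×10⁸)² = 9.000×10¹⁶ m²/s²
E₀ = mc² = 0.22 × 9.000×10¹⁶ = 1.980×10¹⁶ J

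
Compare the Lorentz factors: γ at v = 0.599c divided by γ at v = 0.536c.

γ₁ = 1/√(1 - 0.599²) = 1.249
γ₂ = 1/√(1 - 0.536²) = 1.185
γ₁/γ₂ = 1.249/1.185 = 1.054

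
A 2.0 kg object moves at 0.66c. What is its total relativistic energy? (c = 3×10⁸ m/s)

γ = 1/√(1 - 0.66²) = 1.331
mc² = 2.0 × (3×10⁸)² = 1.800×10¹⁷ J
E = γmc² = 1.331 × 1.800×10¹⁷ = 2.396×10¹⁷ J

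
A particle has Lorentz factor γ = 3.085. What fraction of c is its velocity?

From γ = 1/√(1 - v²/c²):
1/γ² = 1/3.085² = 0.1051
v²/c² = 1 - 0.1051 = 0.8949
v/c = √(0.8949) = 0.9460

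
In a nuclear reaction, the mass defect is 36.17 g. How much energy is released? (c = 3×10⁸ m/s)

Convert mass defect: Δm = 36.17 g = 0.03617 kg
E = Δm·c² = 0.03617 × (3×10⁸)²
= 0.03617 × 9×10¹⁶ = 3.255×10¹⁵ J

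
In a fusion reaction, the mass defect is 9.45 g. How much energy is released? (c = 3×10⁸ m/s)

Convert mass defect: Δm = 9.45 g = 0.00945 kg
E = Δm·c² = 0.00945 × (3×10⁸)²
= 0.00945 × 9×10¹⁶ = 8.505×10¹⁴ J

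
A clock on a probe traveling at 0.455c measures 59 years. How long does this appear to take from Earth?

Proper time Δt₀ = 59 years
γ = 1/√(1 - 0.455²) = 1.123
Δt = γΔt₀ = 1.123 × 59 = 66.26 years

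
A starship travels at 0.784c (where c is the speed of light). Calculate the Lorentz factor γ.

v/c = 0.784, so (v/c)² = 0.614656
1 - (v/c)² = 0.385344
γ = 1/√(0.385344) = 1.611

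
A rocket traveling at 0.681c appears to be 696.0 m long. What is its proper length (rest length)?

Contracted length L = 696.0 m
γ = 1/√(1 - 0.681²) = 1.3656
L₀ = γL = 1.3656 × 696.0 = 950.5 m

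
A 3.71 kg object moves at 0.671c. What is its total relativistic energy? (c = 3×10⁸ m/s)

γ = 1/√(1 - 0.671²) = 1.3487
mc² = 3.71 × (3×10⁸)² = 3.339×10¹⁷ J
E = γmc² = 1.3487 × 3.339×10¹⁷ = 4.503×10¹⁷ J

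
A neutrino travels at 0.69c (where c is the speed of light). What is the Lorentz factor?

v/c = 0.69, so (v/c)² = 0.4761
1 - (v/c)² = 0.5239
γ = 1/√(0.5239) = 1.382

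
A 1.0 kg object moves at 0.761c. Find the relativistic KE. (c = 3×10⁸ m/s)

γ = 1/√(1 - 0.761²) = 1.5414
γ - 1 = 0.5414
KE = (γ-1)mc² = 0.5414 × 1.0 × (3×10⁸)² = 4.873×10¹⁶ J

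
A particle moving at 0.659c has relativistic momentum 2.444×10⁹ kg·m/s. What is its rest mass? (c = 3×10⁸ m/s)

γ = 1/√(1 - 0.659²) = 1.3295
v = 0.659 × 3×10⁸ = 1.977×10⁸ m/s
m = p/(γv) = 2.444×10⁹/(1.3295 × 1.977×10⁸) = 9.298 kg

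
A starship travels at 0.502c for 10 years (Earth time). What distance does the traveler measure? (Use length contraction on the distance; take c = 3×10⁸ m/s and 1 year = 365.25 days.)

Earth distance: d = v × t = 0.502c × 10 yr = 4.75257×10¹⁶ m
γ = 1.15625
d' = d/γ = 4.75257×10¹⁶/1.15625 = 4.110×10¹⁶ m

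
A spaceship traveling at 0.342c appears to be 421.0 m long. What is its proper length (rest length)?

Contracted length L = 421.0 m
γ = 1/√(1 - 0.342²) = 1.0642
L₀ = γL = 1.0642 × 421.0 = 448.0 m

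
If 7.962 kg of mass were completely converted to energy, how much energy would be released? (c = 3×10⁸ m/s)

Using E = mc²:
c² = (3×10⁸)² = 9×10¹⁶ m²/s²
E = 7.962 × 9×10¹⁶ = 7.166×10¹⁷ J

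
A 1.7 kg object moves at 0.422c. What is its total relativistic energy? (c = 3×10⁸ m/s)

γ = 1/√(1 - 0.422²) = 1.103
mc² = 1.7 × (3×10⁸)² = 1.530×10¹⁷ J
E = γmc² = 1.103 × 1.530×10¹⁷ = 1.688×10¹⁷ J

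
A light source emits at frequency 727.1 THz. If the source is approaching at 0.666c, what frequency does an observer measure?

β = v/c = 0.666
(1+β)/(1-β) = 1.666/0.334 = 4.988
Doppler factor = √(4.988) = 2.233
f_obs = 727.1 × 2.233 = 1624 THz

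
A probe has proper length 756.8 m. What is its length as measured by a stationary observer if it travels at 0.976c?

Proper length L₀ = 756.8 m
γ = 1/√(1 - 0.976²) = 4.592
L = L₀/γ = 756.8/4.592 = 164.8 m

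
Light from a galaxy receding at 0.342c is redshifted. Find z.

β = 0.342
(1+β)/(1-β) = 1.342/0.658 = 2.0395
√(2.0395) = 1.4281
z = 1.4281 - 1 = 0.4281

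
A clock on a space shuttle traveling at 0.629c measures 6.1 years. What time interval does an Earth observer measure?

Proper time Δt₀ = 6.1 years
γ = 1/√(1 - 0.629²) = 1.28633
Δt = γΔt₀ = 1.28633 × 6.1 = 7.847 years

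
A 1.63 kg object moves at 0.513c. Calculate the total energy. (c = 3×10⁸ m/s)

γ = 1/√(1 - 0.513²) = 1.165
mc² = 1.63 × (3×10⁸)² = 1.467×10¹⁷ J
E = γmc² = 1.165 × 1.467×10¹⁷ = 1.709×10¹⁷ J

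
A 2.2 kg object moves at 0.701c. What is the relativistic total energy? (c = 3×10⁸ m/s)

γ = 1/√(1 - 0.701²) = 1.402
mc² = 2.2 × (3×10⁸)² = 1.980×10¹⁷ J
E = γmc² = 1.402 × 1.980×10¹⁷ = 2.776×10¹⁷ J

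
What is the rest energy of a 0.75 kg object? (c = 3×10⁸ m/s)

c² = (3×10⁸)² = 9.000×10¹⁶ m²/s²
E₀ = mc² = 0.75 × 9.000×10¹⁶ = 6.750×10¹⁶ J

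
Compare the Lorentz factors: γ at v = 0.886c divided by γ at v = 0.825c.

γ₁ = 1/√(1 - 0.886²) = 2.157
γ₂ = 1/√(1 - 0.825²) = 1.769
γ₁/γ₂ = 2.157/1.769 = 1.219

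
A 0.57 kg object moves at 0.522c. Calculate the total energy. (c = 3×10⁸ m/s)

γ = 1/√(1 - 0.522²) = 1.1724
mc² = 0.57 × (3×10⁸)² = 5.130×10¹⁶ J
E = γmc² = 1.1724 × 5.130×10¹⁶ = 6.014×10¹⁶ J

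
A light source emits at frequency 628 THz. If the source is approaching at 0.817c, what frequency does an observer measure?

β = v/c = 0.817
(1+β)/(1-β) = 1.817/0.183 = 9.929
Doppler factor = √(9.929) = 3.151
f_obs = 628 × 3.151 = 1979 THz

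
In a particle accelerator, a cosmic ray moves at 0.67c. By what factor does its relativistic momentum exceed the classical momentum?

p_rel = γmv, p_class = mv
Ratio = γ = 1/√(1 - 0.67²)
= 1/√(0.5511) = 1.347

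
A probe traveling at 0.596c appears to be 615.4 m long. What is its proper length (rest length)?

Contracted length L = 615.4 m
γ = 1/√(1 - 0.596²) = 1.2454
L₀ = γL = 1.2454 × 615.4 = 766.4 m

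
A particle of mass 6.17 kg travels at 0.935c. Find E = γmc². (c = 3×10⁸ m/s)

γ = 1/√(1 - 0.935²) = 2.820
mc² = 6.17 × (3×10⁸)² = 5.553×10¹⁷ J
E = γmc² = 2.820 × 5.553×10¹⁷ = 1.566×10¹⁸ J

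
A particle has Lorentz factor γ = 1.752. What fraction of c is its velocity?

From γ = 1/√(1 - v²/c²):
1/γ² = 1/1.752² = 0.3258
v²/c² = 1 - 0.3258 = 0.6742
v/c = √(0.6742) = 0.8211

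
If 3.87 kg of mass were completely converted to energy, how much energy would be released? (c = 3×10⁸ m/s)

Using E = mc²:
c² = (3×10⁸)² = 9×10¹⁶ m²/s²
E = 3.87 × 9×10¹⁶ = 3.483×10¹⁷ J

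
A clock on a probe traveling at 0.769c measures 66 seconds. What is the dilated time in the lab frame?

Proper time Δt₀ = 66 seconds
γ = 1/√(1 - 0.769²) = 1.564
Δt = γΔt₀ = 1.564 × 66 = 103.2 seconds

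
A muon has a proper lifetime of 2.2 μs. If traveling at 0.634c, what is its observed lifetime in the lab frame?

Proper lifetime τ₀ = 2.2 μs
γ = 1/√(1 - 0.634²) = 1.293
τ = γτ₀ = 1.293 × 2.2 μs = 2.845 μs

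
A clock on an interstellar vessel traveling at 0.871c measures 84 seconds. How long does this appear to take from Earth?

Proper time Δt₀ = 84 seconds
γ = 1/√(1 - 0.871²) = 2.0355
Δt = γΔt₀ = 2.0355 × 84 = 171.0 seconds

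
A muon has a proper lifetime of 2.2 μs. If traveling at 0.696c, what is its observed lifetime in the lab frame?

Proper lifetime τ₀ = 2.2 μs
γ = 1/√(1 - 0.696²) = 1.3927
τ = γτ₀ = 1.3927 × 2.2 μs = 3.064 μs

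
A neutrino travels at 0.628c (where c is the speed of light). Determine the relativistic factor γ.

v/c = 0.628, so (v/c)² = 0.394384
1 - (v/c)² = 0.605616
γ = 1/√(0.605616) = 1.285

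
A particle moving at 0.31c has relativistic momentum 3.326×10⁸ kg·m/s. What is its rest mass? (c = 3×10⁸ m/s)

γ = 1/√(1 - 0.31²) = 1.052
v = 0.31 × 3×10⁸ = 9.300×10⁷ m/s
m = p/(γv) = 3.326×10⁸/(1.052 × 9.300×10⁷) = 3.400 kg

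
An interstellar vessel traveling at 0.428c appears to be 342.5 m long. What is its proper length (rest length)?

Contracted length L = 342.5 m
γ = 1/√(1 - 0.428²) = 1.1065
L₀ = γL = 1.1065 × 342.5 = 379.0 m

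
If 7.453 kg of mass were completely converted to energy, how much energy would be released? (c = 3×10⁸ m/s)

Using E = mc²:
c² = (3×10⁸)² = 9×10¹⁶ m²/s²
E = 7.453 × 9×10¹⁶ = 6.708×10¹⁷ J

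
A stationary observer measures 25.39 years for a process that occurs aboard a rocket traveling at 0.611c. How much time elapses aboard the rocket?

Dilated time Δt = 25.39 years
γ = 1/√(1 - 0.611²) = 1.263
Δt₀ = Δt/γ = 25.39/1.263 = 20.10 years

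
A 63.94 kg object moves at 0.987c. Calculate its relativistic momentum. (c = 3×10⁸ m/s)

γ = 1/√(1 - 0.987²) = 6.222
v = 0.987 × 3×10⁸ = 2.961×10⁸ m/s
p = γmv = 6.222 × 63.94 × 2.961×10⁸ = 1.178×10¹¹ kg·m/s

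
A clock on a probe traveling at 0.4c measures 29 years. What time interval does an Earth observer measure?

Proper time Δt₀ = 29 years
γ = 1/√(1 - 0.4²) = 1.091
Δt = γΔt₀ = 1.091 × 29 = 31.64 years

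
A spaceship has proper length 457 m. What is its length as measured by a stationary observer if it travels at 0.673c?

Proper length L₀ = 457 m
γ = 1/√(1 - 0.673²) = 1.352
L = L₀/γ = 457/1.352 = 338.0 m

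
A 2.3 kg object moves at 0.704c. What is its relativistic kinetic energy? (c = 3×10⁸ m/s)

γ = 1/√(1 - 0.704²) = 1.40805
γ - 1 = 0.40805
KE = (γ-1)mc² = 0.40805 × 2.3 × (3×10⁸)² = 8.447×10¹⁶ J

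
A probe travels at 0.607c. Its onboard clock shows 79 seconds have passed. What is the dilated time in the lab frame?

Proper time Δt₀ = 79 seconds
γ = 1/√(1 - 0.607²) = 1.2583
Δt = γΔt₀ = 1.2583 × 79 = 99.41 seconds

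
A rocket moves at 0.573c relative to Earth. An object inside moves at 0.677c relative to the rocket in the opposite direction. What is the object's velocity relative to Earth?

Object's velocity in rocket frame is u' = -0.677c
u = (u' + v)/(1 + u'v/c²) = (v - 0.677)/(1 - 0.677·v/c²)
Numerator: 0.573 - 0.677 = -0.104
Denominator: 1 - 0.387921 = 0.612079
u = -0.104/0.612079 = -0.1699c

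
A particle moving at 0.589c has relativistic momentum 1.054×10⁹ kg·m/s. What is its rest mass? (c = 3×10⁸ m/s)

γ = 1/√(1 - 0.589²) = 1.23742
v = 0.589 × 3×10⁸ = 1.767×10⁸ m/s
m = p/(γv) = 1.054×10⁹/(1.23742 × 1.767×10⁸) = 4.820 kg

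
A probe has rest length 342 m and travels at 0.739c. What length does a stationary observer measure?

Proper length L₀ = 342 m
γ = 1/√(1 - 0.739²) = 1.4843
L = L₀/γ = 342/1.4843 = 230.4 m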